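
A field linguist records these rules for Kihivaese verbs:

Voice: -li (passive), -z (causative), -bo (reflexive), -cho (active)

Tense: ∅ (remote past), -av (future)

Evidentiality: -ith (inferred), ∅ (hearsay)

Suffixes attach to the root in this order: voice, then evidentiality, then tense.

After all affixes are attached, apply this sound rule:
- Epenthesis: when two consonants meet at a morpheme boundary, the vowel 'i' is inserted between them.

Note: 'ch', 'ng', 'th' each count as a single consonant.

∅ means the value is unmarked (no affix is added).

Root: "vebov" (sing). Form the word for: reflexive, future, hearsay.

veboviboav

Attach voice reflexive -bo → vebovbo.
evidentiality = hearsay: zero marking, form stays vebovbo.
Attach tense future -av → vebovboav.
Apply epenthesis: vebovboav → veboviboav.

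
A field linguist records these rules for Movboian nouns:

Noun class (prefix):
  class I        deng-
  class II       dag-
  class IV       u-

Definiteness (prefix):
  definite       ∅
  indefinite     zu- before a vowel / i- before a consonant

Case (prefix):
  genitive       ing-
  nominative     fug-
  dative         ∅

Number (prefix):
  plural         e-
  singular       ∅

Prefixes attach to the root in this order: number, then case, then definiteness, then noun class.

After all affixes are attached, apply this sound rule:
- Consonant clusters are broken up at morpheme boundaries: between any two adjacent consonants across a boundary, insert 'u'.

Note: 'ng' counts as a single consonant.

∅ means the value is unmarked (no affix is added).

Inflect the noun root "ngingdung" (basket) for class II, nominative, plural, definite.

dagufugengingdung

Attach number plural e- → engingdung.
Attach case nominative fug- → fugengingdung.
definiteness = definite: zero marking, form stays fugengingdung.
Attach noun class class II dag- → dagfugengingdung.
Apply epenthesis: dagfugengingdung → dagufugengingdung.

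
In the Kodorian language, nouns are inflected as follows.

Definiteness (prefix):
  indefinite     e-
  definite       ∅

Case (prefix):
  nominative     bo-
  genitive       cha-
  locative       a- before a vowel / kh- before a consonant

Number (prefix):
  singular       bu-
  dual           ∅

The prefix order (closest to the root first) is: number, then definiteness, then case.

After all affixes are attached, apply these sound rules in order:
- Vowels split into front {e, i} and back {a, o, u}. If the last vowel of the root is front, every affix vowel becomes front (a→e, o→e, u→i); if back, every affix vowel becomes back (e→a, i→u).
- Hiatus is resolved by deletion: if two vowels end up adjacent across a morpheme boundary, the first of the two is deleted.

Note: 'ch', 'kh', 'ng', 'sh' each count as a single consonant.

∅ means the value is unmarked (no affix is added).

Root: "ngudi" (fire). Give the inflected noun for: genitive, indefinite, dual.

chengudi

number = dual: zero marking, form stays ngudi.
Attach definiteness indefinite e- → engudi.
Attach case genitive cha- → chaengudi.
Apply vowel harmony: chaengudi → cheengudi.
Apply vowel deletion: cheengudi → chengudi.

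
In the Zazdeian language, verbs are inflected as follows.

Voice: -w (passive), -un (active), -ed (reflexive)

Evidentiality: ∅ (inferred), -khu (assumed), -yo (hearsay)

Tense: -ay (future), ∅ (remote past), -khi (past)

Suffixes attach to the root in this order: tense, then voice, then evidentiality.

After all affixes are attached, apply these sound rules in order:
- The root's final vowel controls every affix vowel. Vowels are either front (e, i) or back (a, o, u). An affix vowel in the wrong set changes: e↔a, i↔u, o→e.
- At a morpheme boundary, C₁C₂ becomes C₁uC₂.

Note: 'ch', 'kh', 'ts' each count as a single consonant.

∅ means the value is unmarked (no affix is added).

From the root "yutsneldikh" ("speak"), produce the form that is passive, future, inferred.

Attach tense future -ay → yutsneldikhay.
Attach voice passive -w → yutsneldikhayw.
evidentiality = inferred: zero marking, form stays yutsneldikhayw.
Apply vowel harmony: yutsneldikhayw → yutsneldikheyw.
Apply epenthesis: yutsneldikheyw → yutsneldikheyuw.

yutsneldikheyuw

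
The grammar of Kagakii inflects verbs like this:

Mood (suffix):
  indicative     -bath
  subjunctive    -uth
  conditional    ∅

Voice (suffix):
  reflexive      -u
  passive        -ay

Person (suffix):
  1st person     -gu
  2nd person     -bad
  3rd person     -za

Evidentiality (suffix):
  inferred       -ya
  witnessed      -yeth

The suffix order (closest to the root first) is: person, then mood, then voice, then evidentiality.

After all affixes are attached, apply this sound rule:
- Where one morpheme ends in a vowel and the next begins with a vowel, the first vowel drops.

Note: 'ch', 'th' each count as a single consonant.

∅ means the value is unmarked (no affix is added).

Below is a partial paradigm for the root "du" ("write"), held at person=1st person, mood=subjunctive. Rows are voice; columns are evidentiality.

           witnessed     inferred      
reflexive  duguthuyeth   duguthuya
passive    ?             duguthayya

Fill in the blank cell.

Attach person 1st person -gu → dugu.
Attach mood subjunctive -uth → duguuth.
Attach voice passive -ay → duguuthay.
Attach evidentiality witnessed -yeth → duguuthayyeth.
Apply vowel deletion: duguuthayyeth → duguthayyeth.

duguthayyeth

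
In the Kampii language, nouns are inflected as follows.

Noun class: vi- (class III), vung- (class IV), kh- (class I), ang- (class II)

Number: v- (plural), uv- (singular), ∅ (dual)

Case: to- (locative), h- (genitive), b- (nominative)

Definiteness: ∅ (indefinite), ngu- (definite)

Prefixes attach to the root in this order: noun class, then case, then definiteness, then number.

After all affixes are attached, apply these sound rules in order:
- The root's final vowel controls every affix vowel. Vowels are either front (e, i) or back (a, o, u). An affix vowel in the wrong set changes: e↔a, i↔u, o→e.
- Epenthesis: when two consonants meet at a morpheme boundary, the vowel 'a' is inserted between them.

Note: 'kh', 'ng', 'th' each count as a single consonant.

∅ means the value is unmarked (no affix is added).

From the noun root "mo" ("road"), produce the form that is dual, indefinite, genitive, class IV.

Attach noun class class IV vung- → vungmo.
Attach case genitive h- → hvungmo.
definiteness = indefinite: zero marking, form stays hvungmo.
number = dual: zero marking, form stays hvungmo.
Vowel harmony: no change.
Apply epenthesis: hvungmo → havungamo.

havungamo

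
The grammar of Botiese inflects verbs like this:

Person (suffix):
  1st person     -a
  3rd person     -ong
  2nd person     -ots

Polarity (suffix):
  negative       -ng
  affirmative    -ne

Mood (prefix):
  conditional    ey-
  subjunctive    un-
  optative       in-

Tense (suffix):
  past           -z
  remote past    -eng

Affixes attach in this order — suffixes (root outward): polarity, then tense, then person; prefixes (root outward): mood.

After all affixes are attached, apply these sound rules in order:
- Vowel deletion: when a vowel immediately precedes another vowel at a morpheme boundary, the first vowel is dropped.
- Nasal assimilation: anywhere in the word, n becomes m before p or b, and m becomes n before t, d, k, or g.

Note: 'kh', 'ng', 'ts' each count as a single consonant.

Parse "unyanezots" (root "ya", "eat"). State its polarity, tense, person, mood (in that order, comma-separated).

Segment: un-ya-ne-z-ots.
polarity: -ne → affirmative.
tense: -z → past.
person: -ots → 2nd person.
mood: un- → subjunctive.

affirmative, past, 2nd person, subjunctive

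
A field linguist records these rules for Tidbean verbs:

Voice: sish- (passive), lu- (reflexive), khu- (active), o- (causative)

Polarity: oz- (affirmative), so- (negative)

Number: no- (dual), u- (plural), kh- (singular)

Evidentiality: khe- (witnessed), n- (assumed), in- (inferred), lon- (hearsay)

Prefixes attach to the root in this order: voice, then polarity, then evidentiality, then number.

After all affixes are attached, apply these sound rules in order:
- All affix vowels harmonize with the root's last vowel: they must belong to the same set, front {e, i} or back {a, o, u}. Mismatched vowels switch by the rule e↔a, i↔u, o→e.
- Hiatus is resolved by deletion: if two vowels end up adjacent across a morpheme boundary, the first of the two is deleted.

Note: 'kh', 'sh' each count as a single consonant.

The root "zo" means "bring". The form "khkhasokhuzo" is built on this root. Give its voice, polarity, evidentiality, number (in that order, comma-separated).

Segment: kh-khe-so-khu-zo.
voice: khu- → active.
polarity: so- → negative.
evidentiality: khe- → witnessed.
number: kh- → singular.

active, negative, witnessed, singular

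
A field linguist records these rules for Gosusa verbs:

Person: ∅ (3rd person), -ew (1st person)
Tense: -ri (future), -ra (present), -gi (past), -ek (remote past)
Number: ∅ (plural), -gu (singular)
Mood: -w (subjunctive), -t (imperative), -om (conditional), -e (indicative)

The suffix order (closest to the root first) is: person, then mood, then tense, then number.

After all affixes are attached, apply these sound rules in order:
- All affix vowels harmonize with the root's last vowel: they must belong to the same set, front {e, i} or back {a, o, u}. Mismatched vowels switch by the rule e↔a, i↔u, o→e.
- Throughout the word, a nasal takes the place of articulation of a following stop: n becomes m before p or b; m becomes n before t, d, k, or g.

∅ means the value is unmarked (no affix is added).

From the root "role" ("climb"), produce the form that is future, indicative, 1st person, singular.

roleewerigi

Attach person 1st person -ew → roleew.
Attach mood indicative -e → roleewe.
Attach tense future -ri → roleeweri.
Attach number singular -gu → roleewerigu.
Apply vowel harmony: roleewerigu → roleewerigi.
Nasal assimilation: no change.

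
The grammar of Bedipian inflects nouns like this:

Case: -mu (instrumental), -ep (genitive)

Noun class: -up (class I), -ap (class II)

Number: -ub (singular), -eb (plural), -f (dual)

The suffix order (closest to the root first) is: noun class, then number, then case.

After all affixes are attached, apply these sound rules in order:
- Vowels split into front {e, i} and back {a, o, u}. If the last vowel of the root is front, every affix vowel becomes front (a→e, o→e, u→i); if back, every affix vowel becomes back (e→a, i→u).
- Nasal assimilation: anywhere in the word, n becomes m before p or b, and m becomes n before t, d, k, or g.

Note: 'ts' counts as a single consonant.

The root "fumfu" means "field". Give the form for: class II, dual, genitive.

fumfuapfap

Attach noun class class II -ap → fumfuap.
Attach number dual -f → fumfuapf.
Attach case genitive -ep → fumfuapfep.
Apply vowel harmony: fumfuapfep → fumfuapfap.
Nasal assimilation: no change.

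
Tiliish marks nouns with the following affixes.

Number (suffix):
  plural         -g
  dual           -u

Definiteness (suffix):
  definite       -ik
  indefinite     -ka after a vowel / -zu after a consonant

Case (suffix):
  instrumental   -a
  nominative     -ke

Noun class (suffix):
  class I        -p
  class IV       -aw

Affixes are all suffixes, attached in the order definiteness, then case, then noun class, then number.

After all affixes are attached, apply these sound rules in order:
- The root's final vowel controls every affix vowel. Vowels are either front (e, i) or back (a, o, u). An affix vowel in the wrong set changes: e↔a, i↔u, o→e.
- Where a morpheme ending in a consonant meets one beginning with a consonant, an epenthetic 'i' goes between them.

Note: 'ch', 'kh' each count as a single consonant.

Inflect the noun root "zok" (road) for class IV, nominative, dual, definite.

Attach definiteness definite -ik → zokik.
Attach case nominative -ke → zokikke.
Attach noun class class IV -aw → zokikkeaw.
Attach number dual -u → zokikkeawu.
Apply vowel harmony: zokikkeawu → zokukkaawu.
Apply epenthesis: zokukkaawu → zokukikaawu.

zokukikaawu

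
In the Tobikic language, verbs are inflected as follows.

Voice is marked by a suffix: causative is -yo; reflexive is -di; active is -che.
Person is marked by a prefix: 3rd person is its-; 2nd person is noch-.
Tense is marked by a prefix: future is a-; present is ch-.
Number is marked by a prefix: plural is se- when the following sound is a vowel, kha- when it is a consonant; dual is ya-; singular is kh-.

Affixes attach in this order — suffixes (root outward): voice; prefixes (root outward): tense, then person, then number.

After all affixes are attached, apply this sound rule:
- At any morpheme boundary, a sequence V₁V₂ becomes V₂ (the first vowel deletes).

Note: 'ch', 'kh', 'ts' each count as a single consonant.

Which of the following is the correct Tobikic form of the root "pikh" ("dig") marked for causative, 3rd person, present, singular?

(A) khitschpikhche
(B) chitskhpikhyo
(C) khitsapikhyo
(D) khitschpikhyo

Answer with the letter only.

D

Attach voice causative -yo → pikhyo.
Attach tense present ch- → chpikhyo.
Attach person 3rd person its- → itschpikhyo.
Attach number singular kh- → khitschpikhyo.
Vowel deletion: no change.
So the correct form is khitschpikhyo, option (D).
(A) khitschpikhche is wrong: it uses active instead of causative for voice.
(C) khitsapikhyo is wrong: it uses future instead of present for tense.
(B) chitskhpikhyo is wrong: it has the affixes in the wrong order.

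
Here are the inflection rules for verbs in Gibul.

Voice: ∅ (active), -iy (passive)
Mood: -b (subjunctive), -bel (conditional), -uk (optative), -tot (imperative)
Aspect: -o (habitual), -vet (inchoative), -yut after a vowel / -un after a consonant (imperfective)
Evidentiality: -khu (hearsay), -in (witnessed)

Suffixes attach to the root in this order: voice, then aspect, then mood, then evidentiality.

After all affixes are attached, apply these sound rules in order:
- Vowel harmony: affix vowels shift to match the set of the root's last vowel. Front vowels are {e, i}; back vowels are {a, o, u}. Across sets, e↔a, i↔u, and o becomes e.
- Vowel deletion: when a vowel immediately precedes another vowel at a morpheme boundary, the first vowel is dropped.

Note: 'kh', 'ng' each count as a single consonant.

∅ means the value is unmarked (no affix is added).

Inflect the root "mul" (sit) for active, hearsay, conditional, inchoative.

mulvatbalkhu

voice = active: zero marking, form stays mul.
Attach aspect inchoative -vet → mulvet.
Attach mood conditional -bel → mulvetbel.
Attach evidentiality hearsay -khu → mulvetbelkhu.
Apply vowel harmony: mulvetbelkhu → mulvatbalkhu.
Vowel deletion: no change.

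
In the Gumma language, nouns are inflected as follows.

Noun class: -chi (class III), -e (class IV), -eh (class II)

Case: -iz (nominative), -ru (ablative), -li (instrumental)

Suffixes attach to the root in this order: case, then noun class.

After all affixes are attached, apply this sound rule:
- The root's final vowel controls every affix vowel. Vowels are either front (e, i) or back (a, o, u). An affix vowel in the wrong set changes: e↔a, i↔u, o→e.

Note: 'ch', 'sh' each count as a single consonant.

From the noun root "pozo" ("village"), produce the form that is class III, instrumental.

Attach case instrumental -li → pozoli.
Attach noun class class III -chi → pozolichi.
Apply vowel harmony: pozolichi → pozoluchu.

pozoluchu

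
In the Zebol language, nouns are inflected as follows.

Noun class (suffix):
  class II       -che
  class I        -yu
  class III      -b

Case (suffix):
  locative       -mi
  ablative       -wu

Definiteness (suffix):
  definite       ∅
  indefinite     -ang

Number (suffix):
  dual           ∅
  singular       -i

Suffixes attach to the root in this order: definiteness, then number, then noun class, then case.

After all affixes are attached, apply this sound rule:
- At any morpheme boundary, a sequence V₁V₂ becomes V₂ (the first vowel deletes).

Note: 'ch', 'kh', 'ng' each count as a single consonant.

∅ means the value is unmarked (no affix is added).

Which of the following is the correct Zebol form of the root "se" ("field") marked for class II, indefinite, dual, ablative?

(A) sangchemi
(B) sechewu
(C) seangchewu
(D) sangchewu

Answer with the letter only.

D

Attach definiteness indefinite -ang → seang.
number = dual: zero marking, form stays seang.
Attach noun class class II -che → seangche.
Attach case ablative -wu → seangchewu.
Apply vowel deletion: seangchewu → sangchewu.
So the correct form is sangchewu, option (D).
(C) seangchewu is wrong: it fails to apply the sound rule(s).
(A) sangchemi is wrong: it uses locative instead of ablative for case.
(B) sechewu is wrong: it uses definite instead of indefinite for definiteness.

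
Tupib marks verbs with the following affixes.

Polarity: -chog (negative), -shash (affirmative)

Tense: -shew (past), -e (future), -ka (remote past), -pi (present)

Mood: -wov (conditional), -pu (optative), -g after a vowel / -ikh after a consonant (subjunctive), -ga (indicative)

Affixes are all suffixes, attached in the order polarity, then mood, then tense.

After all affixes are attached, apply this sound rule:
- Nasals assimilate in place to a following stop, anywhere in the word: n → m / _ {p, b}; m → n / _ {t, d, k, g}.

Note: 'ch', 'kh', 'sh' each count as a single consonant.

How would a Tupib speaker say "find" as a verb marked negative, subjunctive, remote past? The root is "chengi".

Attach polarity negative -chog → chengichog.
Attach mood subjunctive -ikh (after consonant 'g') → chengichogikh.
Attach tense remote past -ka → chengichogikhka.
Nasal assimilation: no change.

chengichogikhka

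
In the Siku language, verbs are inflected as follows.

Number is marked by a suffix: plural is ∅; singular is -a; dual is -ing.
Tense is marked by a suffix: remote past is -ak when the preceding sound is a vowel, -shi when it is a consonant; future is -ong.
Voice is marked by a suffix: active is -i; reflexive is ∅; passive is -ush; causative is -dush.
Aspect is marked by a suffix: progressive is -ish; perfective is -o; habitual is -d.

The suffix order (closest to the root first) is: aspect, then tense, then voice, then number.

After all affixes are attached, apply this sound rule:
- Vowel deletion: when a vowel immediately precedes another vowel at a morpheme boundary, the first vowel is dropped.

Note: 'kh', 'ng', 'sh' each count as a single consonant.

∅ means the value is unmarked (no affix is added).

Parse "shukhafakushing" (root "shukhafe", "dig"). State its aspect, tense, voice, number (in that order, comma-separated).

perfective, remote past, passive, dual

Segment: shukhafe-o-ak-ush-ing.
aspect: -o → perfective.
tense: -ak/shi → remote past.
voice: -ush → passive.
number: -ing → dual.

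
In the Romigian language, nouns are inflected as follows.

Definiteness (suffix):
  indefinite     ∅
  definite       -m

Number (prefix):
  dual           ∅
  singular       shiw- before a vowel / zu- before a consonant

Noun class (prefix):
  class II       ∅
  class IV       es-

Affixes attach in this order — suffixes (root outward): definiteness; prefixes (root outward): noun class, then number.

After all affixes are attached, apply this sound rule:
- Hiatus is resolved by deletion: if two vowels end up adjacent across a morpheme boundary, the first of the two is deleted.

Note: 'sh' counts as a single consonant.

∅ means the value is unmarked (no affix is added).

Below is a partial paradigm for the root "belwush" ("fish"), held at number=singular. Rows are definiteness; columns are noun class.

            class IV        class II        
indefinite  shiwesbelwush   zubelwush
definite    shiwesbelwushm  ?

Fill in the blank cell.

Attach definiteness definite -m → belwushm.
noun class = class II: zero marking, form stays belwushm.
Attach number singular zu- (before consonant 'b') → zubelwushm.
Vowel deletion: no change.

zubelwushm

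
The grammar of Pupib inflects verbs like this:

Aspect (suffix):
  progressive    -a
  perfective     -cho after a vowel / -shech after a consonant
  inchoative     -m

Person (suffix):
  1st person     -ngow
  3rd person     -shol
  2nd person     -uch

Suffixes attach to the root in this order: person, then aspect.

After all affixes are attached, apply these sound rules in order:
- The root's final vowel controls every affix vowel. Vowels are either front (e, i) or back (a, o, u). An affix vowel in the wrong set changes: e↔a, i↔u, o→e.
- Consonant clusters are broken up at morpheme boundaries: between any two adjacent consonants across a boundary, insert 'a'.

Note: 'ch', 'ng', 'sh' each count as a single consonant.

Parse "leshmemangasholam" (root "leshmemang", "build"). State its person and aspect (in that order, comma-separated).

Segment: leshmemang-shol-m.
person: -shol → 3rd person.
aspect: -m → inchoative.

3rd person, inchoative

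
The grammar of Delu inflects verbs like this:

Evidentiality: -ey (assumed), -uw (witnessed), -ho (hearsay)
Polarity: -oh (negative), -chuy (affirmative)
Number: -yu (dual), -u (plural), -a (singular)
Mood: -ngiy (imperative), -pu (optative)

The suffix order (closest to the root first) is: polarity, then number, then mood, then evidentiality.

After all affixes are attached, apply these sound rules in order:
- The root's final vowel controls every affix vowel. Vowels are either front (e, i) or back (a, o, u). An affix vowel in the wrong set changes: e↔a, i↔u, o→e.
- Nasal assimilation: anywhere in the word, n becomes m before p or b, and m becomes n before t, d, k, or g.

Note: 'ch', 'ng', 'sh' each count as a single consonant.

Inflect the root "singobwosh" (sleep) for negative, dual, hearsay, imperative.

Attach polarity negative -oh → singobwoshoh.
Attach number dual -yu → singobwoshohyu.
Attach mood imperative -ngiy → singobwoshohyungiy.
Attach evidentiality hearsay -ho → singobwoshohyungiyho.
Apply vowel harmony: singobwoshohyungiyho → singobwoshohyunguyho.
Nasal assimilation: no change.

singobwoshohyunguyho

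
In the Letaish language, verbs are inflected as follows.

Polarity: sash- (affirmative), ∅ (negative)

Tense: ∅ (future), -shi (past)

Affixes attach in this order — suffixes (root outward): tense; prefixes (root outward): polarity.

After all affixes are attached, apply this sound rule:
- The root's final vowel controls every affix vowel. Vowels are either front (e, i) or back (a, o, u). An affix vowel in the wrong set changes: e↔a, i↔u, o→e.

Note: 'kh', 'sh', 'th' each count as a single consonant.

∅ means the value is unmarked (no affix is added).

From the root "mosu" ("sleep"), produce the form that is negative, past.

mosushu

polarity = negative: zero marking, form stays mosu.
Attach tense past -shi → mosushi.
Apply vowel harmony: mosushi → mosushu.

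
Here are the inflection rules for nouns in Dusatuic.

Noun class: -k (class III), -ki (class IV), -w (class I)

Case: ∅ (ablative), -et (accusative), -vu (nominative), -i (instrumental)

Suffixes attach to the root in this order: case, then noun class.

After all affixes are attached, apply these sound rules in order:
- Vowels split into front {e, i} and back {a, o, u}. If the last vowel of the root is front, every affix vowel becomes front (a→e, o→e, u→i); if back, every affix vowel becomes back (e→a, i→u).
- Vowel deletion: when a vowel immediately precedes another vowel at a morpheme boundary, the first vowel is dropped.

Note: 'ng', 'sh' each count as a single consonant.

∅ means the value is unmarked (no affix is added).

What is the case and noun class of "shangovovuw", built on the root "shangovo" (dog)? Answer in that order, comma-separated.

nominative, class I

Segment: shangovo-vu-w.
case: -vu → nominative.
noun class: -w → class I.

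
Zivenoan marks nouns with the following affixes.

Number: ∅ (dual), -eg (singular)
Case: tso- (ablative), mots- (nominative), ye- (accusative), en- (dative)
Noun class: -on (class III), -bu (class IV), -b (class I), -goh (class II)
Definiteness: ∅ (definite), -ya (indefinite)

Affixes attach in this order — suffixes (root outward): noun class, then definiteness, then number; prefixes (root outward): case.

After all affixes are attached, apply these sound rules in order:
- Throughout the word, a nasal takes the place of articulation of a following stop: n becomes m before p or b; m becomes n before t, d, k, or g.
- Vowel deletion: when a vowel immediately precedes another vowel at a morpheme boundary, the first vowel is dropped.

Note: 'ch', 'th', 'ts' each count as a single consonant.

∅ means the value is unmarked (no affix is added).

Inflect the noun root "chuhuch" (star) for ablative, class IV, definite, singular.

Attach case ablative tso- → tsochuhuch.
Attach noun class class IV -bu → tsochuhuchbu.
definiteness = definite: zero marking, form stays tsochuhuchbu.
Attach number singular -eg → tsochuhuchbueg.
Nasal assimilation: no change.
Apply vowel deletion: tsochuhuchbueg → tsochuhuchbeg.

tsochuhuchbeg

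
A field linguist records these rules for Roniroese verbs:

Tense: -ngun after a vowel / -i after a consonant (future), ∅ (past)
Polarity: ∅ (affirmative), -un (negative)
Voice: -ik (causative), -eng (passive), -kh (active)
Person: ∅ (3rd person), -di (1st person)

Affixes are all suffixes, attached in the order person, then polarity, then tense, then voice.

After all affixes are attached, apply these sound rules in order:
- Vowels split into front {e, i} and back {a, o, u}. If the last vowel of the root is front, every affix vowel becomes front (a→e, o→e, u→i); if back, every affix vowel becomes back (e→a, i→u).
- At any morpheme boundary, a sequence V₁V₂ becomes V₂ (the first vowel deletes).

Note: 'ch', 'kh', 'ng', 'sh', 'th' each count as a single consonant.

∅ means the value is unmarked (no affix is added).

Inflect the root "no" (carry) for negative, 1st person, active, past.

Attach person 1st person -di → nodi.
Attach polarity negative -un → nodiun.
tense = past: zero marking, form stays nodiun.
Attach voice active -kh → nodiunkh.
Apply vowel harmony: nodiunkh → noduunkh.
Apply vowel deletion: noduunkh → nodunkh.

nodunkh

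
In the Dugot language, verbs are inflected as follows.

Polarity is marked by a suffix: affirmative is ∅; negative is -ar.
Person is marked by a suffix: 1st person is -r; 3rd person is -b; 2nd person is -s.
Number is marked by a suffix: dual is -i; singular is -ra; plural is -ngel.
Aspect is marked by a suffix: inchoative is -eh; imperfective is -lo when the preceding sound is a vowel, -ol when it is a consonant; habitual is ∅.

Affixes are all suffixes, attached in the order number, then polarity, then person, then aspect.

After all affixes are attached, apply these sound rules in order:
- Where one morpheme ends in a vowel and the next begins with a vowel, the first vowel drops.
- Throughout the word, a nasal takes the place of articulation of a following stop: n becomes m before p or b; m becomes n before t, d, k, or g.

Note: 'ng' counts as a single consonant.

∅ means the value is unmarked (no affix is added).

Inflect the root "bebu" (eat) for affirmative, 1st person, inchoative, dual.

bebireh

Attach number dual -i → bebui.
polarity = affirmative: zero marking, form stays bebui.
Attach person 1st person -r → bebuir.
Attach aspect inchoative -eh → bebuireh.
Apply vowel deletion: bebuireh → bebireh.
Nasal assimilation: no change.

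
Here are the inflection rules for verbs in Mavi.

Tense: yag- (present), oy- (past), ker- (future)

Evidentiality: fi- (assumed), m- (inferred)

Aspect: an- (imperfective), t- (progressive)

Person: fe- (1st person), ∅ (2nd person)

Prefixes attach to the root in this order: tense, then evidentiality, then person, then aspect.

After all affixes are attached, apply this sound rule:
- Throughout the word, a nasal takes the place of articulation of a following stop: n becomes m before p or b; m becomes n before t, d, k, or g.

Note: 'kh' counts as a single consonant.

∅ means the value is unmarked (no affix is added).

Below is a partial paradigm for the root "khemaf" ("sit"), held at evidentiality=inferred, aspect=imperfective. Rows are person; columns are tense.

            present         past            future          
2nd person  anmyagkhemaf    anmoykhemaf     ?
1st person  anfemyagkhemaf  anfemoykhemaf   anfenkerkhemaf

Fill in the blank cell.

Attach tense future ker- → kerkhemaf.
Attach evidentiality inferred m- → mkerkhemaf.
person = 2nd person: zero marking, form stays mkerkhemaf.
Attach aspect imperfective an- → anmkerkhemaf.
Apply nasal assimilation: anmkerkhemaf → annkerkhemaf.

annkerkhemaf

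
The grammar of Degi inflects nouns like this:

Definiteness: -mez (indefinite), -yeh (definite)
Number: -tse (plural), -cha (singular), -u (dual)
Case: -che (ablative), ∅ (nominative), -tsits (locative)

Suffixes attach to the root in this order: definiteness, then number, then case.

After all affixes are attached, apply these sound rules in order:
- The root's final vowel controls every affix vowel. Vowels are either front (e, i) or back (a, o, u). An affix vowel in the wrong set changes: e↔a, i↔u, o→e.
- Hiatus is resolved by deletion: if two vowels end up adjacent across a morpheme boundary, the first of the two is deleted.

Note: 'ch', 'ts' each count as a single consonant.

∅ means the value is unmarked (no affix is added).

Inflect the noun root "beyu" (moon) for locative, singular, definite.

beyuyahchatsuts

Attach definiteness definite -yeh → beyuyeh.
Attach number singular -cha → beyuyehcha.
Attach case locative -tsits → beyuyehchatsits.
Apply vowel harmony: beyuyehchatsits → beyuyahchatsuts.
Vowel deletion: no change.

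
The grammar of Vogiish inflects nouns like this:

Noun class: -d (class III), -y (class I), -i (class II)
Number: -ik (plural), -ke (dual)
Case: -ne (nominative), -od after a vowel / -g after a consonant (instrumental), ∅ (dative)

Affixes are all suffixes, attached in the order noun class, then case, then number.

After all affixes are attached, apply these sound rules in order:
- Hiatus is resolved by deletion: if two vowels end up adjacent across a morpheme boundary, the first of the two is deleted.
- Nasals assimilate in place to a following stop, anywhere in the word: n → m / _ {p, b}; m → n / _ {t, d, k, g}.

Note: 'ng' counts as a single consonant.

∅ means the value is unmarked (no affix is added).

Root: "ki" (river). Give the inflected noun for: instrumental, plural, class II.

kodik

Attach noun class class II -i → kii.
Attach case instrumental -od (after vowel 'i') → kiiod.
Attach number plural -ik → kiiodik.
Apply vowel deletion: kiiodik → kodik.
Nasal assimilation: no change.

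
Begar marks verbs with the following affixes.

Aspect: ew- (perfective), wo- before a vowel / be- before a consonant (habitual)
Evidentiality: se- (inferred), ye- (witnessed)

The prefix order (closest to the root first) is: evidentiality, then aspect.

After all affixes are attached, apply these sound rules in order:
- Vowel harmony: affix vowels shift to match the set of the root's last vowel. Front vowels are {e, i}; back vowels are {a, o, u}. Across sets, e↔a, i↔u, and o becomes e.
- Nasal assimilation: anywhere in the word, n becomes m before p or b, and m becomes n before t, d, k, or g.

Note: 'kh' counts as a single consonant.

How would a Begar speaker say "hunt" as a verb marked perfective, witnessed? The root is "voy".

awyavoy

Attach evidentiality witnessed ye- → yevoy.
Attach aspect perfective ew- → ewyevoy.
Apply vowel harmony: ewyevoy → awyavoy.
Nasal assimilation: no change.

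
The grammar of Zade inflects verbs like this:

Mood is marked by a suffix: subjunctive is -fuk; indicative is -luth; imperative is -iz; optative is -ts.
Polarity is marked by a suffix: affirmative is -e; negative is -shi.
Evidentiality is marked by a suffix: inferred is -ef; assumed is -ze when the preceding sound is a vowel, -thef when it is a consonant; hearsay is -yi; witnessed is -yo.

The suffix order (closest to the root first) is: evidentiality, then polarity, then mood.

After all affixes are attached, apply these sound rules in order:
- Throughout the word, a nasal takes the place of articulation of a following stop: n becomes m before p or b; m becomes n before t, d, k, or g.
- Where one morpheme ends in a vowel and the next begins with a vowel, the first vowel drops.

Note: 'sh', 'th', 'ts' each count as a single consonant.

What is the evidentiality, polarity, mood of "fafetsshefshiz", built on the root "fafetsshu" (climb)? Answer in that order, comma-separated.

inferred, negative, imperative

Segment: fafetsshu-ef-shi-iz.
evidentiality: -ef → inferred.
polarity: -shi → negative.
mood: -iz → imperative.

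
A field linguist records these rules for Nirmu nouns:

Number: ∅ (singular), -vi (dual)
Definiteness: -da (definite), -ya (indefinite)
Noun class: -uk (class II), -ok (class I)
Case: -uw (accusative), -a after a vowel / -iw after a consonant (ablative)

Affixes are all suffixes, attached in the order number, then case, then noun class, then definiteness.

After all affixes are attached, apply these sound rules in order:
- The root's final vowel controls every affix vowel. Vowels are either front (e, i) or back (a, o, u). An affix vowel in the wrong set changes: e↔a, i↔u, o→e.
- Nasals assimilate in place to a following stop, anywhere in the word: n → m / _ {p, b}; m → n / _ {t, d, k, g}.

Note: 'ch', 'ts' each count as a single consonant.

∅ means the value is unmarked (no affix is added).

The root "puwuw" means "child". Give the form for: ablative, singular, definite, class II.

puwuwuwukda

number = singular: zero marking, form stays puwuw.
Attach case ablative -iw (after consonant 'w') → puwuwiw.
Attach noun class class II -uk → puwuwiwuk.
Attach definiteness definite -da → puwuwiwukda.
Apply vowel harmony: puwuwiwukda → puwuwuwukda.
Nasal assimilation: no change.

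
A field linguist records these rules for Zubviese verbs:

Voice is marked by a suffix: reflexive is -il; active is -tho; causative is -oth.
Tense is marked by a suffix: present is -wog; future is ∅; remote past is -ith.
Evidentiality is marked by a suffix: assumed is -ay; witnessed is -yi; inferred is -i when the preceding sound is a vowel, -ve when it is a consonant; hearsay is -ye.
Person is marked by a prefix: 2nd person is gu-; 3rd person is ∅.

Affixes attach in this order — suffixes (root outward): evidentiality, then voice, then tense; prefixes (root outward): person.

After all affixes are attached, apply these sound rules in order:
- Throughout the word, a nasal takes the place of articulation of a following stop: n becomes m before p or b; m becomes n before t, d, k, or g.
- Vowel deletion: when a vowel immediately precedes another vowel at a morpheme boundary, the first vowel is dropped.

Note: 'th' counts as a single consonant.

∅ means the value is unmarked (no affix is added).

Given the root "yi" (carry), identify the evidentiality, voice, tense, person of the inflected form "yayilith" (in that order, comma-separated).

assumed, reflexive, remote past, 3rd person

Segment: yi-ay-il-ith.
evidentiality: -ay → assumed.
voice: -il → reflexive.
tense: -ith → remote past.
person: ∅ → 3rd person.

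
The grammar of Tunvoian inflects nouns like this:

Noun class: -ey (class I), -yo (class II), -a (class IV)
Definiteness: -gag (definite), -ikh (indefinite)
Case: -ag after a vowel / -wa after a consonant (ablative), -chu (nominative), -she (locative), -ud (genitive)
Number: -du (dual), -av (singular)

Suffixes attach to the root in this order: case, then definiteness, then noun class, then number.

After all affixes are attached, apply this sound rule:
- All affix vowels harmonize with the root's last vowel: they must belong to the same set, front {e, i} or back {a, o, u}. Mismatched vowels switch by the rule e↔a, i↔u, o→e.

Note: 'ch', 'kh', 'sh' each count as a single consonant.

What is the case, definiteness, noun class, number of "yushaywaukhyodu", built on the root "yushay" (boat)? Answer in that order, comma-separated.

Segment: yushay-wa-ikh-yo-du.
case: -ag/wa → ablative.
definiteness: -ikh → indefinite.
noun class: -yo → class II.
number: -du → dual.

ablative, indefinite, class II, dual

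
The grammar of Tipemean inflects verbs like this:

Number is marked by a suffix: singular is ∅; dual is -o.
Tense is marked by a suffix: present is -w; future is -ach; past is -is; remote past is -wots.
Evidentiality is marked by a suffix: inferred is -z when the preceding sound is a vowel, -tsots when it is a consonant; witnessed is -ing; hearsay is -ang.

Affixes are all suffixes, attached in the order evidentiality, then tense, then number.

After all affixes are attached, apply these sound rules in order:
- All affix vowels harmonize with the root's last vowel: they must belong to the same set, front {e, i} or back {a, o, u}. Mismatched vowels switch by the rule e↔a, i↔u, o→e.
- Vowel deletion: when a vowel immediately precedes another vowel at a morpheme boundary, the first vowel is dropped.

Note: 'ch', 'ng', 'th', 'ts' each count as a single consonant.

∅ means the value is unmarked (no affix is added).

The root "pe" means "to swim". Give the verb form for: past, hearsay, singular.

Attach evidentiality hearsay -ang → peang.
Attach tense past -is → peangis.
number = singular: zero marking, form stays peangis.
Apply vowel harmony: peangis → peengis.
Apply vowel deletion: peengis → pengis.

pengis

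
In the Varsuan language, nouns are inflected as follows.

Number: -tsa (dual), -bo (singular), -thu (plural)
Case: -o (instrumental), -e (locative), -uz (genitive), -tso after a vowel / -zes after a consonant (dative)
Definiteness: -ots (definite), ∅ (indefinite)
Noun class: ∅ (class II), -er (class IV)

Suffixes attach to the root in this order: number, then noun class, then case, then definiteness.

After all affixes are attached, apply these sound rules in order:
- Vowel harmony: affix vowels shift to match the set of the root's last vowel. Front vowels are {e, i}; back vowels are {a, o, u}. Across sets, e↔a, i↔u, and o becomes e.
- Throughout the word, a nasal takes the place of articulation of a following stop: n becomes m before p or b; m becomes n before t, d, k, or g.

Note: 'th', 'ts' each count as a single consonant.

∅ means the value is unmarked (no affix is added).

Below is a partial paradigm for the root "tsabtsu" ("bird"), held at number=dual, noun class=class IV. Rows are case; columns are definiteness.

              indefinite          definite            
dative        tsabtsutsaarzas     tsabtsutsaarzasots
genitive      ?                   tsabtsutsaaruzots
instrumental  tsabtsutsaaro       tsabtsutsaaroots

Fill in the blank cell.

Attach number dual -tsa → tsabtsutsa.
Attach noun class class IV -er → tsabtsutsaer.
Attach case genitive -uz → tsabtsutsaeruz.
definiteness = indefinite: zero marking, form stays tsabtsutsaeruz.
Apply vowel harmony: tsabtsutsaeruz → tsabtsutsaaruz.
Nasal assimilation: no change.

tsabtsutsaaruz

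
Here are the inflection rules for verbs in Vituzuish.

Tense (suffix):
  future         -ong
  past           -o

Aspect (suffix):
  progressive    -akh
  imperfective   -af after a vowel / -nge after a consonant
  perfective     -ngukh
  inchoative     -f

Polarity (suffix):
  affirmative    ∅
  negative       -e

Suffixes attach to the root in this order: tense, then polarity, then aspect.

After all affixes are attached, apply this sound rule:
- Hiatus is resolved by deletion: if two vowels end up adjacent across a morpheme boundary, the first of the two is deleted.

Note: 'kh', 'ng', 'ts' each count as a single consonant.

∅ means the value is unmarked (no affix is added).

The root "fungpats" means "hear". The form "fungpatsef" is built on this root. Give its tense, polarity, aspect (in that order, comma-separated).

past, negative, inchoative

Segment: fungpats-o-e-f.
tense: -o → past.
polarity: -e → negative.
aspect: -f → inchoative.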